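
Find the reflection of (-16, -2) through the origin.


Reflection through origin: (x, y) -> (-x, -y)
(-16, -2) -> (16, 2)

(16, 2)


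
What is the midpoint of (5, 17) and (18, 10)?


Midpoint = ((5+18)/2, (17+10)/2) = (11.5, 13.5)

(11.5, 13.5)


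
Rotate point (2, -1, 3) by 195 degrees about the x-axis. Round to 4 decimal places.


x' = 2
y' = -1*cos(195) - 3*sin(195) = 1.7424
z' = -1*sin(195) + 3*cos(195) = -2.639

(2, 1.7424, -2.639)


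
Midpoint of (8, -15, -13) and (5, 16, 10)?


Midpoint = ((8+5)/2, (-15+16)/2, (-13+10)/2) = (6.5, 0.5, -1.5)

(6.5, 0.5, -1.5)


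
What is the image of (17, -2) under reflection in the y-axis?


Reflection across y-axis: (x, y) -> (-x, y)
(17, -2) -> (-17, -2)

(-17, -2)


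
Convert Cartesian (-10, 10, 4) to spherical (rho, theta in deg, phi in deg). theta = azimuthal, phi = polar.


rho = sqrt((-10)^2 + 10^2 + 4^2) = 14.6969
theta = atan2(10, -10) = 135 deg
phi = acos(4/14.6969) = 74.2068 deg

rho = 14.6969, theta = 135 deg, phi = 74.2068 deg


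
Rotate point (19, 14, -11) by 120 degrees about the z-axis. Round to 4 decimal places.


x' = 19*cos(120) - 14*sin(120) = -21.6244
y' = 19*sin(120) + 14*cos(120) = 9.4545
z' = -11

(-21.6244, 9.4545, -11)


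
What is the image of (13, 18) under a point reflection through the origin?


Reflection through origin: (x, y) -> (-x, -y)
(13, 18) -> (-13, -18)

(-13, -18)


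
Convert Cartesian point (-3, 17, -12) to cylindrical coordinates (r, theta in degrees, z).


r = sqrt((-3)^2 + 17^2) = 17.2627
theta = atan2(17, -3) = 100.008 deg
z = -12

r = 17.2627, theta = 100.008 deg, z = -12


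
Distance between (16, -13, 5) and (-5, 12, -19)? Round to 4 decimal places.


d = sqrt((-5-16)^2 + (12--13)^2 + (-19-5)^2) = 40.5216

40.5216


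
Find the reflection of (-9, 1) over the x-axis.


Reflection across x-axis: (x, y) -> (x, -y)
(-9, 1) -> (-9, -1)

(-9, -1)


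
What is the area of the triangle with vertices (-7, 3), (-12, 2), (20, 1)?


Area = |x1(y2-y3) + x2(y3-y1) + x3(y1-y2)| / 2
= |-7*(2-1) + -12*(1-3) + 20*(3-2)| / 2
= 18.5

18.5


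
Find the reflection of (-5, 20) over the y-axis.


Reflection across y-axis: (x, y) -> (-x, y)
(-5, 20) -> (5, 20)

(5, 20)


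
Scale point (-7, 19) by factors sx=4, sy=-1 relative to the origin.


Scaling: (x*sx, y*sy) = (-7*4, 19*-1) = (-28, -19)

(-28, -19)


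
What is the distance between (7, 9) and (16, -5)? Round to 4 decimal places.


d = sqrt((16-7)^2 + (-5-9)^2) = 16.6433

16.6433


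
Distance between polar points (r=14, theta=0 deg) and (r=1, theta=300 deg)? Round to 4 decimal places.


d = sqrt(r1^2 + r2^2 - 2*r1*r2*cos(t2-t1))
d = sqrt(14^2 + 1^2 - 2*14*1*cos(300-0)) = 13.5277

13.5277


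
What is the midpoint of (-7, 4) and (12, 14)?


Midpoint = ((-7+12)/2, (4+14)/2) = (2.5, 9)

(2.5, 9)


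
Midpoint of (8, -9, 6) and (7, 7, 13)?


Midpoint = ((8+7)/2, (-9+7)/2, (6+13)/2) = (7.5, -1, 9.5)

(7.5, -1, 9.5)


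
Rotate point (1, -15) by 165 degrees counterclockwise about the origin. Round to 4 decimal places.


x' = 1*cos(165) - -15*sin(165) = 2.9164
y' = 1*sin(165) + -15*cos(165) = 14.7477

(2.9164, 14.7477)


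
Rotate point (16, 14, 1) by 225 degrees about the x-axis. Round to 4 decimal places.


x' = 16
y' = 14*cos(225) - 1*sin(225) = -9.1924
z' = 14*sin(225) + 1*cos(225) = -10.6066

(16, -9.1924, -10.6066)


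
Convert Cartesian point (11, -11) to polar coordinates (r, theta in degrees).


r = sqrt(11^2 + (-11)^2) = 15.5563
theta = atan2(-11, 11) = 315 degrees

r = 15.5563, theta = 315 degrees


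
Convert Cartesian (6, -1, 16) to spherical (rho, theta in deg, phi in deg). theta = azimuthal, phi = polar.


rho = sqrt(6^2 + (-1)^2 + 16^2) = 17.1172
theta = atan2(-1, 6) = 350.5377 deg
phi = acos(16/17.1172) = 20.8154 deg

rho = 17.1172, theta = 350.5377 deg, phi = 20.8154 deg


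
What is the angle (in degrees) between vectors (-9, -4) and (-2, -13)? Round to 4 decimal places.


dot = -9*-2 + -4*-13 = 70
|u| = 9.8489, |v| = 13.1529
cos(angle) = 0.5404
angle = 57.2913 degrees

57.2913 degrees


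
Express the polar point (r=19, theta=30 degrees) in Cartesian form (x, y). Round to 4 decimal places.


x = 19 * cos(30) = 16.4545
y = 19 * sin(30) = 9.5

(16.4545, 9.5)


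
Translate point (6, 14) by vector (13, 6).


Translation: (x+dx, y+dy) = (6+13, 14+6) = (19, 20)

(19, 20)


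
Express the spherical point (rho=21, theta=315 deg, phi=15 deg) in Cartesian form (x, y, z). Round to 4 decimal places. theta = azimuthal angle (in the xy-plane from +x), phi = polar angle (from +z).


x = 21 * sin(15) * cos(315) = 3.8433
y = 21 * sin(15) * sin(315) = -3.8433
z = 21 * cos(15) = 20.2844

(3.8433, -3.8433, 20.2844)


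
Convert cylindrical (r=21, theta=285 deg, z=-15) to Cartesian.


x = 21 * cos(285) = 5.4352
y = 21 * sin(285) = -20.2844
z = -15

(5.4352, -20.2844, -15)


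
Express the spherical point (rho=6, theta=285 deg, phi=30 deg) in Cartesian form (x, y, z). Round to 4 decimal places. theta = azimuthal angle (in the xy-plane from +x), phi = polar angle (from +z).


x = 6 * sin(30) * cos(285) = 0.7765
y = 6 * sin(30) * sin(285) = -2.8978
z = 6 * cos(30) = 5.1962

(0.7765, -2.8978, 5.1962)


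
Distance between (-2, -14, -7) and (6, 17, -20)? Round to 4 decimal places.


d = sqrt((6--2)^2 + (17--14)^2 + (-20--7)^2) = 34.5543

34.5543


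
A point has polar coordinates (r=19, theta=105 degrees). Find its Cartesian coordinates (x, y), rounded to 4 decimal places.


x = 19 * cos(105) = -4.9176
y = 19 * sin(105) = 18.3526

(-4.9176, 18.3526)


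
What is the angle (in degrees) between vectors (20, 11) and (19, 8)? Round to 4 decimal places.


dot = 20*19 + 11*8 = 468
|u| = 22.8254, |v| = 20.6155
cos(angle) = 0.9946
angle = 5.9771 degrees

5.9771 degrees


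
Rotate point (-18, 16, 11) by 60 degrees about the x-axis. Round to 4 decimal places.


x' = -18
y' = 16*cos(60) - 11*sin(60) = -1.5263
z' = 16*sin(60) + 11*cos(60) = 19.3564

(-18, -1.5263, 19.3564)


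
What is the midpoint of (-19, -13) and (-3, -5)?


Midpoint = ((-19+-3)/2, (-13+-5)/2) = (-11, -9)

(-11, -9)


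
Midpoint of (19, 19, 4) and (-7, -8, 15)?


Midpoint = ((19+-7)/2, (19+-8)/2, (4+15)/2) = (6, 5.5, 9.5)

(6, 5.5, 9.5)


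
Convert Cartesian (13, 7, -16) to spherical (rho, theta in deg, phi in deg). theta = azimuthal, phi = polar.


rho = sqrt(13^2 + 7^2 + (-16)^2) = 21.7715
theta = atan2(7, 13) = 28.3008 deg
phi = acos(-16/21.7715) = 137.2991 deg

rho = 21.7715, theta = 28.3008 deg, phi = 137.2991 deg


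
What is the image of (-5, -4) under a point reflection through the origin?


Reflection through origin: (x, y) -> (-x, -y)
(-5, -4) -> (5, 4)

(5, 4)


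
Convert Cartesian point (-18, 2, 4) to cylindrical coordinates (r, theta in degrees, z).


r = sqrt((-18)^2 + 2^2) = 18.1108
theta = atan2(2, -18) = 173.6598 deg
z = 4

r = 18.1108, theta = 173.6598 deg, z = 4


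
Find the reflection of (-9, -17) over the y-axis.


Reflection across y-axis: (x, y) -> (-x, y)
(-9, -17) -> (9, -17)

(9, -17)


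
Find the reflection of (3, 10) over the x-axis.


Reflection across x-axis: (x, y) -> (x, -y)
(3, 10) -> (3, -10)

(3, -10)


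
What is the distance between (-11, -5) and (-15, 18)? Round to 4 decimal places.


d = sqrt((-15--11)^2 + (18--5)^2) = 23.3452

23.3452


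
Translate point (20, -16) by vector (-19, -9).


Translation: (x+dx, y+dy) = (20+-19, -16+-9) = (1, -25)

(1, -25)


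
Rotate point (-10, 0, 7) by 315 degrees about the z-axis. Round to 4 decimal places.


x' = -10*cos(315) - 0*sin(315) = -7.0711
y' = -10*sin(315) + 0*cos(315) = 7.0711
z' = 7

(-7.0711, 7.0711, 7)


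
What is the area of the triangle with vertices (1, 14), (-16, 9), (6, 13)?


Area = |x1(y2-y3) + x2(y3-y1) + x3(y1-y2)| / 2
= |1*(9-13) + -16*(13-14) + 6*(14-9)| / 2
= 21

21


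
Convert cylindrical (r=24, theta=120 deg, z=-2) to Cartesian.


x = 24 * cos(120) = -12
y = 24 * sin(120) = 20.7846
z = -2

(-12, 20.7846, -2)


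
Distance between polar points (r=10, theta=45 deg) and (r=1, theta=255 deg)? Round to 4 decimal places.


d = sqrt(r1^2 + r2^2 - 2*r1*r2*cos(t2-t1))
d = sqrt(10^2 + 1^2 - 2*10*1*cos(255-45)) = 10.8775

10.8775


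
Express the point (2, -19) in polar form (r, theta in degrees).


r = sqrt(2^2 + (-19)^2) = 19.105
theta = atan2(-19, 2) = 276.009 degrees

r = 19.105, theta = 276.009 degrees


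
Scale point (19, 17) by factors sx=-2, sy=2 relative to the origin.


Scaling: (x*sx, y*sy) = (19*-2, 17*2) = (-38, 34)

(-38, 34)


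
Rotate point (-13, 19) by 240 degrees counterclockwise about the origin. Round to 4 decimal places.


x' = -13*cos(240) - 19*sin(240) = 22.9545
y' = -13*sin(240) + 19*cos(240) = 1.7583

(22.9545, 1.7583)


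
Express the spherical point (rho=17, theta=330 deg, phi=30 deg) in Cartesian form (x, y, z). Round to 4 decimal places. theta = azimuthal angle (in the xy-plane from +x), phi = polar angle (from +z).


x = 17 * sin(30) * cos(330) = 7.3612
y = 17 * sin(30) * sin(330) = -4.25
z = 17 * cos(30) = 14.7224

(7.3612, -4.25, 14.7224)


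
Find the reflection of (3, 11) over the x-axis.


Reflection across x-axis: (x, y) -> (x, -y)
(3, 11) -> (3, -11)

(3, -11)


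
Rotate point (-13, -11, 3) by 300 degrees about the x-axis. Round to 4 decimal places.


x' = -13
y' = -11*cos(300) - 3*sin(300) = -2.9019
z' = -11*sin(300) + 3*cos(300) = 11.0263

(-13, -2.9019, 11.0263)


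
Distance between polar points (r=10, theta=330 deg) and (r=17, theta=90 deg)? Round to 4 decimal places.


d = sqrt(r1^2 + r2^2 - 2*r1*r2*cos(t2-t1))
d = sqrt(10^2 + 17^2 - 2*10*17*cos(90-330)) = 23.6432

23.6432


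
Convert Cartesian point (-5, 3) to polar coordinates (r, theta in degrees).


r = sqrt((-5)^2 + 3^2) = 5.831
theta = atan2(3, -5) = 149.0362 degrees

r = 5.831, theta = 149.0362 degrees


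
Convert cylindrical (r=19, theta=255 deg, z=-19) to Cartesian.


x = 19 * cos(255) = -4.9176
y = 19 * sin(255) = -18.3526
z = -19

(-4.9176, -18.3526, -19)


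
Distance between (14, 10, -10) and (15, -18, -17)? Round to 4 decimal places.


d = sqrt((15-14)^2 + (-18-10)^2 + (-17--10)^2) = 28.8791

28.8791


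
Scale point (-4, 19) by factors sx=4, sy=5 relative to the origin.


Scaling: (x*sx, y*sy) = (-4*4, 19*5) = (-16, 95)

(-16, 95)


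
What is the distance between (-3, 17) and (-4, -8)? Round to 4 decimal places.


d = sqrt((-4--3)^2 + (-8-17)^2) = 25.02

25.02


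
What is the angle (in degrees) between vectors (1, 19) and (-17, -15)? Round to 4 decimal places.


dot = 1*-17 + 19*-15 = -302
|u| = 19.0263, |v| = 22.6716
cos(angle) = -0.7001
angle = 134.4365 degrees

134.4365 degrees


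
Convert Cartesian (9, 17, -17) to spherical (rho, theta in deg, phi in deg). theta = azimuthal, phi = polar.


rho = sqrt(9^2 + 17^2 + (-17)^2) = 25.671
theta = atan2(17, 9) = 62.1027 deg
phi = acos(-17/25.671) = 131.4699 deg

rho = 25.671, theta = 62.1027 deg, phi = 131.4699 deg


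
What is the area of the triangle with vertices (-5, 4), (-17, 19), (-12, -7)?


Area = |x1(y2-y3) + x2(y3-y1) + x3(y1-y2)| / 2
= |-5*(19--7) + -17*(-7-4) + -12*(4-19)| / 2
= 118.5

118.5


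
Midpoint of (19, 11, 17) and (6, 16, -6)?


Midpoint = ((19+6)/2, (11+16)/2, (17+-6)/2) = (12.5, 13.5, 5.5)

(12.5, 13.5, 5.5)


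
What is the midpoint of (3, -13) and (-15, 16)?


Midpoint = ((3+-15)/2, (-13+16)/2) = (-6, 1.5)

(-6, 1.5)


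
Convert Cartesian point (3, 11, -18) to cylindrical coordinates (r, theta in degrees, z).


r = sqrt(3^2 + 11^2) = 11.4018
theta = atan2(11, 3) = 74.7449 deg
z = -18

r = 11.4018, theta = 74.7449 deg, z = -18


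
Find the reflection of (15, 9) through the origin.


Reflection through origin: (x, y) -> (-x, -y)
(15, 9) -> (-15, -9)

(-15, -9)


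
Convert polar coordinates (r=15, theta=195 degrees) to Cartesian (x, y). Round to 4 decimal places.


x = 15 * cos(195) = -14.4889
y = 15 * sin(195) = -3.8823

(-14.4889, -3.8823)


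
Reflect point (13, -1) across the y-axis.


Reflection across y-axis: (x, y) -> (-x, y)
(13, -1) -> (-13, -1)

(-13, -1)


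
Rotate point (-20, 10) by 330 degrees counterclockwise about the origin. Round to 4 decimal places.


x' = -20*cos(330) - 10*sin(330) = -12.3205
y' = -20*sin(330) + 10*cos(330) = 18.6603

(-12.3205, 18.6603)


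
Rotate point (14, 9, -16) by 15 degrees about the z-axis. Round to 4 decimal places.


x' = 14*cos(15) - 9*sin(15) = 11.1936
y' = 14*sin(15) + 9*cos(15) = 12.3168
z' = -16

(11.1936, 12.3168, -16)


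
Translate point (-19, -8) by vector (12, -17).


Translation: (x+dx, y+dy) = (-19+12, -8+-17) = (-7, -25)

(-7, -25)


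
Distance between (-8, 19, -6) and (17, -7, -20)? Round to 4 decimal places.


d = sqrt((17--8)^2 + (-7-19)^2 + (-20--6)^2) = 38.6911

38.6911


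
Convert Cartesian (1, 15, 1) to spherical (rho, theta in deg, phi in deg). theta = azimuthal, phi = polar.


rho = sqrt(1^2 + 15^2 + 1^2) = 15.0665
theta = atan2(15, 1) = 86.1859 deg
phi = acos(1/15.0665) = 86.1943 deg

rho = 15.0665, theta = 86.1859 deg, phi = 86.1943 deg


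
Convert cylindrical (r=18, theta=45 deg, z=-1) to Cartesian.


x = 18 * cos(45) = 12.7279
y = 18 * sin(45) = 12.7279
z = -1

(12.7279, 12.7279, -1)


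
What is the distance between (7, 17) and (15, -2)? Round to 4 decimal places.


d = sqrt((15-7)^2 + (-2-17)^2) = 20.6155

20.6155


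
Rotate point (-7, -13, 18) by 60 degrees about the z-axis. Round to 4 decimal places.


x' = -7*cos(60) - -13*sin(60) = 7.7583
y' = -7*sin(60) + -13*cos(60) = -12.5622
z' = 18

(7.7583, -12.5622, 18)


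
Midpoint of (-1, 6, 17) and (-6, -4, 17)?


Midpoint = ((-1+-6)/2, (6+-4)/2, (17+17)/2) = (-3.5, 1, 17)

(-3.5, 1, 17)


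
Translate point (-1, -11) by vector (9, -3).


Translation: (x+dx, y+dy) = (-1+9, -11+-3) = (8, -14)

(8, -14)


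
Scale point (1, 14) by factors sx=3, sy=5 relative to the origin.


Scaling: (x*sx, y*sy) = (1*3, 14*5) = (3, 70)

(3, 70)


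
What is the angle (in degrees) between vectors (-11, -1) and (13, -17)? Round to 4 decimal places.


dot = -11*13 + -1*-17 = -126
|u| = 11.0454, |v| = 21.4009
cos(angle) = -0.533
angle = 122.2109 degrees

122.2109 degrees


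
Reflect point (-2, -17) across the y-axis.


Reflection across y-axis: (x, y) -> (-x, y)
(-2, -17) -> (2, -17)

(2, -17)


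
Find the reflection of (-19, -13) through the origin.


Reflection through origin: (x, y) -> (-x, -y)
(-19, -13) -> (19, 13)

(19, 13)


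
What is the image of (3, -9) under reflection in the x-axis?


Reflection across x-axis: (x, y) -> (x, -y)
(3, -9) -> (3, 9)

(3, 9)


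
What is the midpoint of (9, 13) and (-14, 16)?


Midpoint = ((9+-14)/2, (13+16)/2) = (-2.5, 14.5)

(-2.5, 14.5)


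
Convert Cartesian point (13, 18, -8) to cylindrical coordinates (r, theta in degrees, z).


r = sqrt(13^2 + 18^2) = 22.2036
theta = atan2(18, 13) = 54.1623 deg
z = -8

r = 22.2036, theta = 54.1623 deg, z = -8


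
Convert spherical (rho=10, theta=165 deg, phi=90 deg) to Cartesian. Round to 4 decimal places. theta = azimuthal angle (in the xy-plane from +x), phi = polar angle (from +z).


x = 10 * sin(90) * cos(165) = -9.6593
y = 10 * sin(90) * sin(165) = 2.5882
z = 10 * cos(90) = 0

(-9.6593, 2.5882, 0)


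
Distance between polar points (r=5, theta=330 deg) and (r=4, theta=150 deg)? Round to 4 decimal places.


d = sqrt(r1^2 + r2^2 - 2*r1*r2*cos(t2-t1))
d = sqrt(5^2 + 4^2 - 2*5*4*cos(150-330)) = 9

9


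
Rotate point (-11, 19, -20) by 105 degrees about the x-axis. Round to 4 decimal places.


x' = -11
y' = 19*cos(105) - -20*sin(105) = 14.401
z' = 19*sin(105) + -20*cos(105) = 23.529

(-11, 14.401, 23.529)


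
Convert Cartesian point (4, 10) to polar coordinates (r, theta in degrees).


r = sqrt(4^2 + 10^2) = 10.7703
theta = atan2(10, 4) = 68.1986 degrees

r = 10.7703, theta = 68.1986 degrees


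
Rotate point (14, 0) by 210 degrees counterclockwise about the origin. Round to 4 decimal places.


x' = 14*cos(210) - 0*sin(210) = -12.1244
y' = 14*sin(210) + 0*cos(210) = -7

(-12.1244, -7)


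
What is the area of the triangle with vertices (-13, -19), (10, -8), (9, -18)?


Area = |x1(y2-y3) + x2(y3-y1) + x3(y1-y2)| / 2
= |-13*(-8--18) + 10*(-18--19) + 9*(-19--8)| / 2
= 109.5

109.5


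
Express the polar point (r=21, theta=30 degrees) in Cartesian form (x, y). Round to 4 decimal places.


x = 21 * cos(30) = 18.1865
y = 21 * sin(30) = 10.5

(18.1865, 10.5)


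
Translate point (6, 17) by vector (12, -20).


Translation: (x+dx, y+dy) = (6+12, 17+-20) = (18, -3)

(18, -3)


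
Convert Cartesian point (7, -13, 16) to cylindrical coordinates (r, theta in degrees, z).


r = sqrt(7^2 + (-13)^2) = 14.7648
theta = atan2(-13, 7) = 298.3008 deg
z = 16

r = 14.7648, theta = 298.3008 deg, z = 16


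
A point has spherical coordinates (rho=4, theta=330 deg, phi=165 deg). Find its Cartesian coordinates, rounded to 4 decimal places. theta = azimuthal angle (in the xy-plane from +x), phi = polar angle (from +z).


x = 4 * sin(165) * cos(330) = 0.8966
y = 4 * sin(165) * sin(330) = -0.5176
z = 4 * cos(165) = -3.8637

(0.8966, -0.5176, -3.8637)


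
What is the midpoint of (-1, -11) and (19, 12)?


Midpoint = ((-1+19)/2, (-11+12)/2) = (9, 0.5)

(9, 0.5)


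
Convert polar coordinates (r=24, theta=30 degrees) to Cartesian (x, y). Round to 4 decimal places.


x = 24 * cos(30) = 20.7846
y = 24 * sin(30) = 12

(20.7846, 12)


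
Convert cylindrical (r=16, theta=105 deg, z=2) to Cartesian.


x = 16 * cos(105) = -4.1411
y = 16 * sin(105) = 15.4548
z = 2

(-4.1411, 15.4548, 2)


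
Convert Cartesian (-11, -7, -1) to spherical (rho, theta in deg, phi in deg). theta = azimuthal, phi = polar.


rho = sqrt((-11)^2 + (-7)^2 + (-1)^2) = 13.0767
theta = atan2(-7, -11) = 212.4712 deg
phi = acos(-1/13.0767) = 94.3858 deg

rho = 13.0767, theta = 212.4712 deg, phi = 94.3858 deg


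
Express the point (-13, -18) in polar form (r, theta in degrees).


r = sqrt((-13)^2 + (-18)^2) = 22.2036
theta = atan2(-18, -13) = 234.1623 degrees

r = 22.2036, theta = 234.1623 degrees


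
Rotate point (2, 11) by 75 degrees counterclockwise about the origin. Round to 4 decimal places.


x' = 2*cos(75) - 11*sin(75) = -10.1075
y' = 2*sin(75) + 11*cos(75) = 4.7789

(-10.1075, 4.7789)


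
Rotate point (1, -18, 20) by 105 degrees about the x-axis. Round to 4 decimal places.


x' = 1
y' = -18*cos(105) - 20*sin(105) = -14.6598
z' = -18*sin(105) + 20*cos(105) = -22.563

(1, -14.6598, -22.563)


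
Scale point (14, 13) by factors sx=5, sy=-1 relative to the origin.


Scaling: (x*sx, y*sy) = (14*5, 13*-1) = (70, -13)

(70, -13)


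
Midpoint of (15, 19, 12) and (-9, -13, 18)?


Midpoint = ((15+-9)/2, (19+-13)/2, (12+18)/2) = (3, 3, 15)

(3, 3, 15)


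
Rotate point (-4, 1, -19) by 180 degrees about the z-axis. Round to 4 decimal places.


x' = -4*cos(180) - 1*sin(180) = 4
y' = -4*sin(180) + 1*cos(180) = -1
z' = -19

(4, -1, -19)


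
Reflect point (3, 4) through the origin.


Reflection through origin: (x, y) -> (-x, -y)
(3, 4) -> (-3, -4)

(-3, -4)


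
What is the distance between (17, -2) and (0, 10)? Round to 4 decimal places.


d = sqrt((0-17)^2 + (10--2)^2) = 20.8087

20.8087


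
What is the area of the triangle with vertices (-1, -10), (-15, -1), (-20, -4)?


Area = |x1(y2-y3) + x2(y3-y1) + x3(y1-y2)| / 2
= |-1*(-1--4) + -15*(-4--10) + -20*(-10--1)| / 2
= 43.5

43.5


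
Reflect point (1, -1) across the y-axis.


Reflection across y-axis: (x, y) -> (-x, y)
(1, -1) -> (-1, -1)

(-1, -1)


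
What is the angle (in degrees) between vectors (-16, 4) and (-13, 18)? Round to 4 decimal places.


dot = -16*-13 + 4*18 = 280
|u| = 16.4924, |v| = 22.2036
cos(angle) = 0.7646
angle = 40.1261 degrees

40.1261 degrees


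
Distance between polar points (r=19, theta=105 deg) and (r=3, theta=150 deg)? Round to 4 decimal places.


d = sqrt(r1^2 + r2^2 - 2*r1*r2*cos(t2-t1))
d = sqrt(19^2 + 3^2 - 2*19*3*cos(150-105)) = 17.0115

17.0115


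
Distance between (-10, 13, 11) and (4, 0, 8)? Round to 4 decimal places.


d = sqrt((4--10)^2 + (0-13)^2 + (8-11)^2) = 19.3391

19.3391


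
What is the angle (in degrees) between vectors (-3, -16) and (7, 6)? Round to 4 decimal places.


dot = -3*7 + -16*6 = -117
|u| = 16.2788, |v| = 9.2195
cos(angle) = -0.7796
angle = 141.2209 degrees

141.2209 degrees


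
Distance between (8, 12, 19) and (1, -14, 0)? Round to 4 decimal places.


d = sqrt((1-8)^2 + (-14-12)^2 + (0-19)^2) = 32.9545

32.9545


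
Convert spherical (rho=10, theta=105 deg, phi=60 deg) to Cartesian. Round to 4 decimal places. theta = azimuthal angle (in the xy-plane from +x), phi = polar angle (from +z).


x = 10 * sin(60) * cos(105) = -2.2414
y = 10 * sin(60) * sin(105) = 8.3652
z = 10 * cos(60) = 5

(-2.2414, 8.3652, 5)


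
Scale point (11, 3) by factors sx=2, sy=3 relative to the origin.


Scaling: (x*sx, y*sy) = (11*2, 3*3) = (22, 9)

(22, 9)


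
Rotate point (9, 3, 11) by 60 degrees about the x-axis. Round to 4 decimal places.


x' = 9
y' = 3*cos(60) - 11*sin(60) = -8.0263
z' = 3*sin(60) + 11*cos(60) = 8.0981

(9, -8.0263, 8.0981)


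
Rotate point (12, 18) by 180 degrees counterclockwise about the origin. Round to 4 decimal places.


x' = 12*cos(180) - 18*sin(180) = -12
y' = 12*sin(180) + 18*cos(180) = -18

(-12, -18)


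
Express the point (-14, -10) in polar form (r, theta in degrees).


r = sqrt((-14)^2 + (-10)^2) = 17.2047
theta = atan2(-10, -14) = 215.5377 degrees

r = 17.2047, theta = 215.5377 degrees


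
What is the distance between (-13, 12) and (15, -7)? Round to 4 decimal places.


d = sqrt((15--13)^2 + (-7-12)^2) = 33.8378

33.8378


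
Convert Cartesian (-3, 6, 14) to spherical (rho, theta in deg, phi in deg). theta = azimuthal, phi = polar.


rho = sqrt((-3)^2 + 6^2 + 14^2) = 15.5242
theta = atan2(6, -3) = 116.5651 deg
phi = acos(14/15.5242) = 25.6018 deg

rho = 15.5242, theta = 116.5651 deg, phi = 25.6018 deg


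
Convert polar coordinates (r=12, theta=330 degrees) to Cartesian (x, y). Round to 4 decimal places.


x = 12 * cos(330) = 10.3923
y = 12 * sin(330) = -6

(10.3923, -6)


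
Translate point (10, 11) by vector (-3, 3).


Translation: (x+dx, y+dy) = (10+-3, 11+3) = (7, 14)

(7, 14)


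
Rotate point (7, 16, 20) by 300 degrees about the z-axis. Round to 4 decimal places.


x' = 7*cos(300) - 16*sin(300) = 17.3564
y' = 7*sin(300) + 16*cos(300) = 1.9378
z' = 20

(17.3564, 1.9378, 20)


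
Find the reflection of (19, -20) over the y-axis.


Reflection across y-axis: (x, y) -> (-x, y)
(19, -20) -> (-19, -20)

(-19, -20)


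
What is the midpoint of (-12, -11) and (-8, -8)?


Midpoint = ((-12+-8)/2, (-11+-8)/2) = (-10, -9.5)

(-10, -9.5)


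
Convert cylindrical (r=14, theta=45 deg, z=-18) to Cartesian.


x = 14 * cos(45) = 9.8995
y = 14 * sin(45) = 9.8995
z = -18

(9.8995, 9.8995, -18)


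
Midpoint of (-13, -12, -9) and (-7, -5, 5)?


Midpoint = ((-13+-7)/2, (-12+-5)/2, (-9+5)/2) = (-10, -8.5, -2)

(-10, -8.5, -2)


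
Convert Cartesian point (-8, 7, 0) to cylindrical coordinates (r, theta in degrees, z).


r = sqrt((-8)^2 + 7^2) = 10.6301
theta = atan2(7, -8) = 138.8141 deg
z = 0

r = 10.6301, theta = 138.8141 deg, z = 0


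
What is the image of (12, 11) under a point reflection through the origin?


Reflection through origin: (x, y) -> (-x, -y)
(12, 11) -> (-12, -11)

(-12, -11)


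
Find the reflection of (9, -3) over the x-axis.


Reflection across x-axis: (x, y) -> (x, -y)
(9, -3) -> (9, 3)

(9, 3)


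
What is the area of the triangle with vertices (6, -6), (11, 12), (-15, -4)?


Area = |x1(y2-y3) + x2(y3-y1) + x3(y1-y2)| / 2
= |6*(12--4) + 11*(-4--6) + -15*(-6-12)| / 2
= 194

194


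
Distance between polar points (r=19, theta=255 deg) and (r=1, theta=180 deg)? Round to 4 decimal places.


d = sqrt(r1^2 + r2^2 - 2*r1*r2*cos(t2-t1))
d = sqrt(19^2 + 1^2 - 2*19*1*cos(180-255)) = 18.7661

18.7661


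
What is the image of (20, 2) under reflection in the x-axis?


Reflection across x-axis: (x, y) -> (x, -y)
(20, 2) -> (20, -2)

(20, -2)


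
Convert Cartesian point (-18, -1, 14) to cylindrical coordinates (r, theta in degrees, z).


r = sqrt((-18)^2 + (-1)^2) = 18.0278
theta = atan2(-1, -18) = 183.1798 deg
z = 14

r = 18.0278, theta = 183.1798 deg, z = 14


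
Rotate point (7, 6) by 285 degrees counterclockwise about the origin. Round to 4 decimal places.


x' = 7*cos(285) - 6*sin(285) = 7.6073
y' = 7*sin(285) + 6*cos(285) = -5.2086

(7.6073, -5.2086)


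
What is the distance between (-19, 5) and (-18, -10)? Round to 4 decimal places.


d = sqrt((-18--19)^2 + (-10-5)^2) = 15.0333

15.0333


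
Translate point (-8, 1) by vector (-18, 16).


Translation: (x+dx, y+dy) = (-8+-18, 1+16) = (-26, 17)

(-26, 17)


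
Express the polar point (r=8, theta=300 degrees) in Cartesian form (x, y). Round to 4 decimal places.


x = 8 * cos(300) = 4
y = 8 * sin(300) = -6.9282

(4, -6.9282)


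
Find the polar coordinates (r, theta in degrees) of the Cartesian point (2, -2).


r = sqrt(2^2 + (-2)^2) = 2.8284
theta = atan2(-2, 2) = 315 degrees

r = 2.8284, theta = 315 degrees


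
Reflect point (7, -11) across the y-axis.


Reflection across y-axis: (x, y) -> (-x, y)
(7, -11) -> (-7, -11)

(-7, -11)


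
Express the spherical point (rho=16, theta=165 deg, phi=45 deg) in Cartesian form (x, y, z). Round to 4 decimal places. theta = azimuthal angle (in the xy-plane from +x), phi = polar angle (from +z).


x = 16 * sin(45) * cos(165) = -10.9282
y = 16 * sin(45) * sin(165) = 2.9282
z = 16 * cos(45) = 11.3137

(-10.9282, 2.9282, 11.3137)


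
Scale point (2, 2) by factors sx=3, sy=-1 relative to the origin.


Scaling: (x*sx, y*sy) = (2*3, 2*-1) = (6, -2)

(6, -2)


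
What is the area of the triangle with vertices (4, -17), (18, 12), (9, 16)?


Area = |x1(y2-y3) + x2(y3-y1) + x3(y1-y2)| / 2
= |4*(12-16) + 18*(16--17) + 9*(-17-12)| / 2
= 158.5

158.5


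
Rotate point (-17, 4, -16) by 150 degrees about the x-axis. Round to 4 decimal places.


x' = -17
y' = 4*cos(150) - -16*sin(150) = 4.5359
z' = 4*sin(150) + -16*cos(150) = 15.8564

(-17, 4.5359, 15.8564)


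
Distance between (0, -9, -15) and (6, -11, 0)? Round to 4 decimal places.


d = sqrt((6-0)^2 + (-11--9)^2 + (0--15)^2) = 16.2788

16.2788


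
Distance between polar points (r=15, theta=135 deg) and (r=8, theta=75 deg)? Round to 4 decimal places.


d = sqrt(r1^2 + r2^2 - 2*r1*r2*cos(t2-t1))
d = sqrt(15^2 + 8^2 - 2*15*8*cos(75-135)) = 13

13


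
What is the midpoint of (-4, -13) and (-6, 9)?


Midpoint = ((-4+-6)/2, (-13+9)/2) = (-5, -2)

(-5, -2)


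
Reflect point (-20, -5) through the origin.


Reflection through origin: (x, y) -> (-x, -y)
(-20, -5) -> (20, 5)

(20, 5)


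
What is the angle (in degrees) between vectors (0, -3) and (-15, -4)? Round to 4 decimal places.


dot = 0*-15 + -3*-4 = 12
|u| = 3, |v| = 15.5242
cos(angle) = 0.2577
angle = 75.0686 degrees

75.0686 degrees


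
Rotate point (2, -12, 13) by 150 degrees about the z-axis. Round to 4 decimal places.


x' = 2*cos(150) - -12*sin(150) = 4.2679
y' = 2*sin(150) + -12*cos(150) = 11.3923
z' = 13

(4.2679, 11.3923, 13)


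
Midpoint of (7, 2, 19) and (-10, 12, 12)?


Midpoint = ((7+-10)/2, (2+12)/2, (19+12)/2) = (-1.5, 7, 15.5)

(-1.5, 7, 15.5)


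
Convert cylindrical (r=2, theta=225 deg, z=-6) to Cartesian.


x = 2 * cos(225) = -1.4142
y = 2 * sin(225) = -1.4142
z = -6

(-1.4142, -1.4142, -6)


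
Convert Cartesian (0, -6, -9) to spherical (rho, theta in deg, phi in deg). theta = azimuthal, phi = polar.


rho = sqrt(0^2 + (-6)^2 + (-9)^2) = 10.8167
theta = atan2(-6, 0) = 270 deg
phi = acos(-9/10.8167) = 146.3099 deg

rho = 10.8167, theta = 270 deg, phi = 146.3099 deg


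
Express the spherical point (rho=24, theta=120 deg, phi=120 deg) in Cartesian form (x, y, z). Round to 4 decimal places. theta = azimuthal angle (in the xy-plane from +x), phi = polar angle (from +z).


x = 24 * sin(120) * cos(120) = -10.3923
y = 24 * sin(120) * sin(120) = 18
z = 24 * cos(120) = -12

(-10.3923, 18, -12)


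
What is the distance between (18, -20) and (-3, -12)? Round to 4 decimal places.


d = sqrt((-3-18)^2 + (-12--20)^2) = 22.4722

22.4722


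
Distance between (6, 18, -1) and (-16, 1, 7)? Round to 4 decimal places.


d = sqrt((-16-6)^2 + (1-18)^2 + (7--1)^2) = 28.931

28.931


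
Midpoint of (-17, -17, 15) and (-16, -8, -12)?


Midpoint = ((-17+-16)/2, (-17+-8)/2, (15+-12)/2) = (-16.5, -12.5, 1.5)

(-16.5, -12.5, 1.5)


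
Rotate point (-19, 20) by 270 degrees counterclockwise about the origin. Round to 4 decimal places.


x' = -19*cos(270) - 20*sin(270) = 20
y' = -19*sin(270) + 20*cos(270) = 19

(20, 19)


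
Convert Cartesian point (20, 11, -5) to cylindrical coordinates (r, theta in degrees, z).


r = sqrt(20^2 + 11^2) = 22.8254
theta = atan2(11, 20) = 28.8108 deg
z = -5

r = 22.8254, theta = 28.8108 deg, z = -5


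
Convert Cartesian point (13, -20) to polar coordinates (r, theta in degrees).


r = sqrt(13^2 + (-20)^2) = 23.8537
theta = atan2(-20, 13) = 303.0239 degrees

r = 23.8537, theta = 303.0239 degrees


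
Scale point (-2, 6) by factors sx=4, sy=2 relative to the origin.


Scaling: (x*sx, y*sy) = (-2*4, 6*2) = (-8, 12)

(-8, 12)


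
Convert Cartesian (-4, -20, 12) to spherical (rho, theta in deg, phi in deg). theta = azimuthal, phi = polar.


rho = sqrt((-4)^2 + (-20)^2 + 12^2) = 23.6643
theta = atan2(-20, -4) = 258.6901 deg
phi = acos(12/23.6643) = 59.5296 deg

rho = 23.6643, theta = 258.6901 deg, phi = 59.5296 deg


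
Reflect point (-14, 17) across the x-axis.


Reflection across x-axis: (x, y) -> (x, -y)
(-14, 17) -> (-14, -17)

(-14, -17)


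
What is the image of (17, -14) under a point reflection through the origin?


Reflection through origin: (x, y) -> (-x, -y)
(17, -14) -> (-17, 14)

(-17, 14)


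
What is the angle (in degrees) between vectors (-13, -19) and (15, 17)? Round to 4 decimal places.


dot = -13*15 + -19*17 = -518
|u| = 23.0217, |v| = 22.6716
cos(angle) = -0.9925
angle = 172.9567 degrees

172.9567 degrees


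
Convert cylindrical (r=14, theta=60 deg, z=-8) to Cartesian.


x = 14 * cos(60) = 7
y = 14 * sin(60) = 12.1244
z = -8

(7, 12.1244, -8)


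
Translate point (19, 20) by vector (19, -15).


Translation: (x+dx, y+dy) = (19+19, 20+-15) = (38, 5)

(38, 5)


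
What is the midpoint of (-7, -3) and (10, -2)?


Midpoint = ((-7+10)/2, (-3+-2)/2) = (1.5, -2.5)

(1.5, -2.5)


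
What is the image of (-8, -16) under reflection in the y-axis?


Reflection across y-axis: (x, y) -> (-x, y)
(-8, -16) -> (8, -16)

(8, -16)


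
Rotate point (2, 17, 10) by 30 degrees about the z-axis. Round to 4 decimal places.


x' = 2*cos(30) - 17*sin(30) = -6.7679
y' = 2*sin(30) + 17*cos(30) = 15.7224
z' = 10

(-6.7679, 15.7224, 10)


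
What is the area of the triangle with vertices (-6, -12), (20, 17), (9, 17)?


Area = |x1(y2-y3) + x2(y3-y1) + x3(y1-y2)| / 2
= |-6*(17-17) + 20*(17--12) + 9*(-12-17)| / 2
= 159.5

159.5


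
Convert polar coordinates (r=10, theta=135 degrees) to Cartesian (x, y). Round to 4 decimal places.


x = 10 * cos(135) = -7.0711
y = 10 * sin(135) = 7.0711

(-7.0711, 7.0711)


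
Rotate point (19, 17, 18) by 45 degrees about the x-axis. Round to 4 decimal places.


x' = 19
y' = 17*cos(45) - 18*sin(45) = -0.7071
z' = 17*sin(45) + 18*cos(45) = 24.7487

(19, -0.7071, 24.7487)


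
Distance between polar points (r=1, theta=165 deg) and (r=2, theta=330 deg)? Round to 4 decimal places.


d = sqrt(r1^2 + r2^2 - 2*r1*r2*cos(t2-t1))
d = sqrt(1^2 + 2^2 - 2*1*2*cos(330-165)) = 2.9772

2.9772


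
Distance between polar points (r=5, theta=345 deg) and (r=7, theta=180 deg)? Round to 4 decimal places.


d = sqrt(r1^2 + r2^2 - 2*r1*r2*cos(t2-t1))
d = sqrt(5^2 + 7^2 - 2*5*7*cos(180-345)) = 11.9002

11.9002


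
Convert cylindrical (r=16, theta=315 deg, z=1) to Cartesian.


x = 16 * cos(315) = 11.3137
y = 16 * sin(315) = -11.3137
z = 1

(11.3137, -11.3137, 1)


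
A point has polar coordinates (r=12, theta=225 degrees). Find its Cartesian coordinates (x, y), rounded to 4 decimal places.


x = 12 * cos(225) = -8.4853
y = 12 * sin(225) = -8.4853

(-8.4853, -8.4853)


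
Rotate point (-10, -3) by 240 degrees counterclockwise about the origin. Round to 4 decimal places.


x' = -10*cos(240) - -3*sin(240) = 2.4019
y' = -10*sin(240) + -3*cos(240) = 10.1603

(2.4019, 10.1603)


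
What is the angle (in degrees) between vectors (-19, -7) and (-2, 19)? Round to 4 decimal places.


dot = -19*-2 + -7*19 = -95
|u| = 20.2485, |v| = 19.105
cos(angle) = -0.2456
angle = 104.2159 degrees

104.2159 degrees


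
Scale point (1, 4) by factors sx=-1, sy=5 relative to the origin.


Scaling: (x*sx, y*sy) = (1*-1, 4*5) = (-1, 20)

(-1, 20)


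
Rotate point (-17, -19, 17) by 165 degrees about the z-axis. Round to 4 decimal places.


x' = -17*cos(165) - -19*sin(165) = 21.3383
y' = -17*sin(165) + -19*cos(165) = 13.9527
z' = 17

(21.3383, 13.9527, 17)


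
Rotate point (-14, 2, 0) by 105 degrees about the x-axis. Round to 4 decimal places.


x' = -14
y' = 2*cos(105) - 0*sin(105) = -0.5176
z' = 2*sin(105) + 0*cos(105) = 1.9319

(-14, -0.5176, 1.9319)


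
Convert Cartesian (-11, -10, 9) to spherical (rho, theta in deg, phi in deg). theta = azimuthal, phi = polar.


rho = sqrt((-11)^2 + (-10)^2 + 9^2) = 17.3781
theta = atan2(-10, -11) = 222.2737 deg
phi = acos(9/17.3781) = 58.8091 deg

rho = 17.3781, theta = 222.2737 deg, phi = 58.8091 deg


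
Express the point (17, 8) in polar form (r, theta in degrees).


r = sqrt(17^2 + 8^2) = 18.7883
theta = atan2(8, 17) = 25.2011 degrees

r = 18.7883, theta = 25.2011 degrees


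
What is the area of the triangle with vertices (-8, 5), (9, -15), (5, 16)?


Area = |x1(y2-y3) + x2(y3-y1) + x3(y1-y2)| / 2
= |-8*(-15-16) + 9*(16-5) + 5*(5--15)| / 2
= 223.5

223.5


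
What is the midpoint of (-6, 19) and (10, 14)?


Midpoint = ((-6+10)/2, (19+14)/2) = (2, 16.5)

(2, 16.5)


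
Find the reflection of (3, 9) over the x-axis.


Reflection across x-axis: (x, y) -> (x, -y)
(3, 9) -> (3, -9)

(3, -9)


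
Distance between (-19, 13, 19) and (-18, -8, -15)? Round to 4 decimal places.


d = sqrt((-18--19)^2 + (-8-13)^2 + (-15-19)^2) = 39.975

39.975


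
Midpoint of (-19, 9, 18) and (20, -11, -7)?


Midpoint = ((-19+20)/2, (9+-11)/2, (18+-7)/2) = (0.5, -1, 5.5)

(0.5, -1, 5.5)


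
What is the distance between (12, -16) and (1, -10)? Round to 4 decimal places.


d = sqrt((1-12)^2 + (-10--16)^2) = 12.53

12.53


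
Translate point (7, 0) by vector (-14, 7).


Translation: (x+dx, y+dy) = (7+-14, 0+7) = (-7, 7)

(-7, 7)


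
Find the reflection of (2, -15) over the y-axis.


Reflection across y-axis: (x, y) -> (-x, y)
(2, -15) -> (-2, -15)

(-2, -15)


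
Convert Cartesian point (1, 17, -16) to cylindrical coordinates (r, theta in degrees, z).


r = sqrt(1^2 + 17^2) = 17.0294
theta = atan2(17, 1) = 86.6335 deg
z = -16

r = 17.0294, theta = 86.6335 deg, z = -16


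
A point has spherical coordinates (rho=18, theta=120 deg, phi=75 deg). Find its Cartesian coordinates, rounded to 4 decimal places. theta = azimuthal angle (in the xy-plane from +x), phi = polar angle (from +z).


x = 18 * sin(75) * cos(120) = -8.6933
y = 18 * sin(75) * sin(120) = 15.0573
z = 18 * cos(75) = 4.6587

(-8.6933, 15.0573, 4.6587)


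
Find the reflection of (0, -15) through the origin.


Reflection through origin: (x, y) -> (-x, -y)
(0, -15) -> (0, 15)

(0, 15)


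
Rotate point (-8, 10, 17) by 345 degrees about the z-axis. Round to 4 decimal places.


x' = -8*cos(345) - 10*sin(345) = -5.1392
y' = -8*sin(345) + 10*cos(345) = 11.7298
z' = 17

(-5.1392, 11.7298, 17)


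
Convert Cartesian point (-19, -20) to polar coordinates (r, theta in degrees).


r = sqrt((-19)^2 + (-20)^2) = 27.5862
theta = atan2(-20, -19) = 226.4688 degrees

r = 27.5862, theta = 226.4688 degrees


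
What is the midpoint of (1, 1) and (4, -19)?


Midpoint = ((1+4)/2, (1+-19)/2) = (2.5, -9)

(2.5, -9)


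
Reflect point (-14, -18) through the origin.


Reflection through origin: (x, y) -> (-x, -y)
(-14, -18) -> (14, 18)

(14, 18)


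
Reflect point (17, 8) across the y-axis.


Reflection across y-axis: (x, y) -> (-x, y)
(17, 8) -> (-17, 8)

(-17, 8)


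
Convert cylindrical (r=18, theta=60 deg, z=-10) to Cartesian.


x = 18 * cos(60) = 9
y = 18 * sin(60) = 15.5885
z = -10

(9, 15.5885, -10)


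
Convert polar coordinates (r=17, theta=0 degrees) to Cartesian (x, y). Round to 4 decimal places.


x = 17 * cos(0) = 17
y = 17 * sin(0) = 0

(17, 0)


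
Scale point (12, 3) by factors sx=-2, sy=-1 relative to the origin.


Scaling: (x*sx, y*sy) = (12*-2, 3*-1) = (-24, -3)

(-24, -3)


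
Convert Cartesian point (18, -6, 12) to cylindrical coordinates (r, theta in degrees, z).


r = sqrt(18^2 + (-6)^2) = 18.9737
theta = atan2(-6, 18) = 341.5651 deg
z = 12

r = 18.9737, theta = 341.5651 deg, z = 12


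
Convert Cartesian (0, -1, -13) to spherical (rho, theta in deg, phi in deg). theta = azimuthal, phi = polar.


rho = sqrt(0^2 + (-1)^2 + (-13)^2) = 13.0384
theta = atan2(-1, 0) = 270 deg
phi = acos(-13/13.0384) = 175.6013 deg

rho = 13.0384, theta = 270 deg, phi = 175.6013 deg


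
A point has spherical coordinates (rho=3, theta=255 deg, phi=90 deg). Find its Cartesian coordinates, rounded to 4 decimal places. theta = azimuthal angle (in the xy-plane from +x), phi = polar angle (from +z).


x = 3 * sin(90) * cos(255) = -0.7765
y = 3 * sin(90) * sin(255) = -2.8978
z = 3 * cos(90) = 0

(-0.7765, -2.8978, 0)


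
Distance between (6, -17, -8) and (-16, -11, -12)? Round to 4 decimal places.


d = sqrt((-16-6)^2 + (-11--17)^2 + (-12--8)^2) = 23.1517

23.1517


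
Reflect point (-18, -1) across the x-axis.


Reflection across x-axis: (x, y) -> (x, -y)
(-18, -1) -> (-18, 1)

(-18, 1)


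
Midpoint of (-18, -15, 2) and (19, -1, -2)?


Midpoint = ((-18+19)/2, (-15+-1)/2, (2+-2)/2) = (0.5, -8, 0)

(0.5, -8, 0)


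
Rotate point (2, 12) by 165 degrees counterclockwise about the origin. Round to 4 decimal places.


x' = 2*cos(165) - 12*sin(165) = -5.0377
y' = 2*sin(165) + 12*cos(165) = -11.0735

(-5.0377, -11.0735)


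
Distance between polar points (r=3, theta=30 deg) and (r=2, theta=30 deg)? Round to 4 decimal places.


d = sqrt(r1^2 + r2^2 - 2*r1*r2*cos(t2-t1))
d = sqrt(3^2 + 2^2 - 2*3*2*cos(30-30)) = 1

1


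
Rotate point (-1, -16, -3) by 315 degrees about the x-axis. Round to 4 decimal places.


x' = -1
y' = -16*cos(315) - -3*sin(315) = -13.435
z' = -16*sin(315) + -3*cos(315) = 9.1924

(-1, -13.435, 9.1924)


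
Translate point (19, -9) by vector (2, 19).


Translation: (x+dx, y+dy) = (19+2, -9+19) = (21, 10)

(21, 10)


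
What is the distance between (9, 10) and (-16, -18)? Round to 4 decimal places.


d = sqrt((-16-9)^2 + (-18-10)^2) = 37.5366

37.5366


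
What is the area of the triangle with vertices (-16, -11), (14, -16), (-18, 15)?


Area = |x1(y2-y3) + x2(y3-y1) + x3(y1-y2)| / 2
= |-16*(-16-15) + 14*(15--11) + -18*(-11--16)| / 2
= 385

385
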